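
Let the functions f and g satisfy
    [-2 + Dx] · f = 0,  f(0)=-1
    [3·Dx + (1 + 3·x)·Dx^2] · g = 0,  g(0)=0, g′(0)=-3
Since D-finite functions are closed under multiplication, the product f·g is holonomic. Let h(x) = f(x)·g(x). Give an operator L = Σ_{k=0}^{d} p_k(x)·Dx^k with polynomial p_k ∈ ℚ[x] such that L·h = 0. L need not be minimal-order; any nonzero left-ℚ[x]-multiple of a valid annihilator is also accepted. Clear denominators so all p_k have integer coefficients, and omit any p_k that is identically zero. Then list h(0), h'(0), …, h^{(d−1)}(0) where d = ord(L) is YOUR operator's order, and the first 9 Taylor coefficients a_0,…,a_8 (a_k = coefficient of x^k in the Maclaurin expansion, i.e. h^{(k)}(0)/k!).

f: a_k = -1, -2, -2, -4/3, -2/3, -4/15, -4/45, -8/315, -2/315, …
g: a_k = 0, -3, 9/2, -9, 81/4, -243/5, 243/2, -2187/7, 6561/8, …
f·g: L₀ = L_f ⊗_s L_g, ord ≤ 1·2.
L = (-2 + 12·x) + (-1 - 12·x)·Dx + (1 + 3·x)·Dx^2  (order 2).
h: a_k = 0, 3, 3/2, 6, -29/4, 221/10, -55, 15193/105, -46187/120, …
ICs: h(0) = 0, h′(0) = 3.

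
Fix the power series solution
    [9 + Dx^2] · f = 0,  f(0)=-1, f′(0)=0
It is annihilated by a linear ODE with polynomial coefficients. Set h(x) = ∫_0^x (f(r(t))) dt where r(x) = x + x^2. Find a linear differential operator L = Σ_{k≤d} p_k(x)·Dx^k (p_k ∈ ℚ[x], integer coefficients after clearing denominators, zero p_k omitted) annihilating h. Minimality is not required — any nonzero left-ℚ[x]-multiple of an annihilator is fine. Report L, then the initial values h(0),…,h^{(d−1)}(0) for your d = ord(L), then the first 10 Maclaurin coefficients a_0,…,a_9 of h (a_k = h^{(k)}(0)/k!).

L = (9 + 54·x + 108·x^2 + 72·x^3)·Dx - 2·Dx^2 + (1 + 2·x)·Dx^3  (order 3).
h: a_k = 0, -1, 0, 3/2, 9/4, 9/40, -9/4, -1539/560, -297/320, 5799/4480, …
ICs: h(0) = 0, h′(0) = -1, h′′(0) = 0.

f: a_k = -1, 0, 9/2, 0, -27/8, 0, 81/80, 0, -729/4480, 0, …
L₀ from L_f via x↦r, Dx↦r'^{-1}Dx.
Integrate: L := L₀·Dx.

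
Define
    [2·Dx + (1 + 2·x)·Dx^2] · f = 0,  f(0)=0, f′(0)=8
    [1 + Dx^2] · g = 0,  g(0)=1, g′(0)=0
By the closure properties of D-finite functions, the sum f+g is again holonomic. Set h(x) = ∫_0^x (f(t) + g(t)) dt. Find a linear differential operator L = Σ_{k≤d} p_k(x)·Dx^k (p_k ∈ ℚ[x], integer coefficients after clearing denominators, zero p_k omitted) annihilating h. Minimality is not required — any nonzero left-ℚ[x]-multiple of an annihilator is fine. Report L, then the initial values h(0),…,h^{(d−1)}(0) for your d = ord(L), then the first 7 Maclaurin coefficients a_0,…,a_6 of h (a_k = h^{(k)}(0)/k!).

L = (50 + 8·x + 8·x^2)·Dx^2 + (9 + 22·x + 12·x^2 + 8·x^3)·Dx^3 + (50 + 8·x + 8·x^2)·Dx^4 + (9 + 22·x + 12·x^2 + 8·x^3)·Dx^5  (order 5).
h: a_k = 0, 1, 4, -17/6, 8/3, -383/120, 64/15, …
ICs: h(0) = 0, h′(0) = 1, h′′(0) = 8, h′′′(0) = -17, h′′′′(0) = 64.

f: a_k = 0, 8, -8, 32/3, -16, 128/5, -128/3, …
g: a_k = 1, 0, -1/2, 0, 1/24, 0, -1/720, …
Sum ⇒ L₀ = lclm(L_f,L_g) in ℚ(x)⟨Dx⟩.
h=∫h₀ ⇒ L = L₀·Dx.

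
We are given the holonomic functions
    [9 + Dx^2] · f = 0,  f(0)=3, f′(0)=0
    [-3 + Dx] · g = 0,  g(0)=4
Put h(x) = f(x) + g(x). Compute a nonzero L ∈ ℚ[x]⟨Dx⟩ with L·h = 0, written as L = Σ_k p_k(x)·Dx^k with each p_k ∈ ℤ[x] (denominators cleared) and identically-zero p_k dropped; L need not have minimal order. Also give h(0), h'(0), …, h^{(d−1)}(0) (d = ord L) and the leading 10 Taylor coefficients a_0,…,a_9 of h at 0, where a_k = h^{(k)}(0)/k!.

L = -27 + 9·Dx - 3·Dx^2 + Dx^3  (order 3).
h: a_k = 7, 12, 9/2, 18, 189/8, 81/10, 81/80, 243/140, 729/640, 243/1120, …
ICs: h(0) = 7, h′(0) = 12, h′′(0) = 9.

f: a_k = 3, 0, -27/2, 0, 81/8, 0, -243/80, 0, 2187/4480, 0, …
g: a_k = 4, 12, 18, 18, 27/2, 81/10, 81/20, 243/140, 729/1120, 243/1120, …
Weyl lclm of L_f,L_g ⇒ L₀ (ord ≤ 3).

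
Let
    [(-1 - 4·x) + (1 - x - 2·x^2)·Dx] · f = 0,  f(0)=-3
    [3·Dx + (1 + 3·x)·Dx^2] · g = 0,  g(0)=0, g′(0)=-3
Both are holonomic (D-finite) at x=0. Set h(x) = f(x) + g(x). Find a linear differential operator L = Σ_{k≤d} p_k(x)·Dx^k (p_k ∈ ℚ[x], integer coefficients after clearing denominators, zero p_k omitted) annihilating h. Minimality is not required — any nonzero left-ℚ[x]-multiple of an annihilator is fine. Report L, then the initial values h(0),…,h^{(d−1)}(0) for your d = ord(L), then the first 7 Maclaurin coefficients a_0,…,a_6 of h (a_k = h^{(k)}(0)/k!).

f: a_k = -3, -3, -9, -15, -33, -63, -129, …
g: a_k = 0, -3, 9/2, -9, 81/4, -243/5, 243/2, …
Sum ⇒ L₀ = lclm(L_f,L_g) in ℚ(x)⟨Dx⟩.
L = (66 + 270·x + 576·x^2 + 336·x^3 + 288·x^4)·Dx + (4 + 96·x + 492·x^2 + 832·x^3 + 696·x^4 + 480·x^5)·Dx^2 + (-3 - 19·x - 25·x^2 + 39·x^3 + 116·x^4 + 164·x^5 + 96·x^6)·Dx^3  (order 3).
h: a_k = -3, -6, -9/2, -24, -51/4, -558/5, -15/2, …
ICs: h(0) = -3, h′(0) = -6, h′′(0) = -9.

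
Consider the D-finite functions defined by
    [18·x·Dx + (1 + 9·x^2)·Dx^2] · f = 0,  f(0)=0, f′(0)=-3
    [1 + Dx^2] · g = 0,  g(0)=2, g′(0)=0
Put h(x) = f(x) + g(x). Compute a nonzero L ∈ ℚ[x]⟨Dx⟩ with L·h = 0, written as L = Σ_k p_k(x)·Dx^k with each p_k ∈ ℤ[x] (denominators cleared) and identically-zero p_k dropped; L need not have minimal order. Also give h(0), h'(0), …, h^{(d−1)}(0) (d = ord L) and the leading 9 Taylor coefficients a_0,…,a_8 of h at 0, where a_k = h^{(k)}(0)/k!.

f: a_k = 0, -3, 0, 9, 0, -243/5, 0, 2187/7, 0, …
g: a_k = 2, 0, -1, 0, 1/12, 0, -1/360, 0, 1/20160, …
L₀ := lclm(L_f,L_g); ord L₀ ≤ 2+2.
L = (-1926·x + 17820·x^3 + 1458·x^5)·Dx + (-17 + 351·x^2 + 4617·x^4 + 729·x^6)·Dx^2 + (-1926·x + 17820·x^3 + 1458·x^5)·Dx^3 + (-17 + 351·x^2 + 4617·x^4 + 729·x^6)·Dx^4  (order 4).
h: a_k = 2, -3, -1, 9, 1/12, -243/5, -1/360, 2187/7, 1/20160, …
ICs: h(0) = 2, h′(0) = -3, h′′(0) = -2, h′′′(0) = 54.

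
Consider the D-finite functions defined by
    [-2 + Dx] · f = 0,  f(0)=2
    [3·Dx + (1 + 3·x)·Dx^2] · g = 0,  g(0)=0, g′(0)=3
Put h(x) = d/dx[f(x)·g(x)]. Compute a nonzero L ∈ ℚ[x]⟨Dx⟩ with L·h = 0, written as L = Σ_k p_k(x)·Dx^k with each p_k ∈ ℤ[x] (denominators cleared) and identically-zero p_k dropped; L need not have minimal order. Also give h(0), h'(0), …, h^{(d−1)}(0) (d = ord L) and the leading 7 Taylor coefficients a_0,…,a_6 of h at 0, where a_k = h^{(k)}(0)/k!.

f: a_k = 2, 4, 4, 8/3, 4/3, 8/15, 8/45, …
g: a_k = 0, 3, -9/2, 9, -81/4, 243/5, -243/2, …
h₀=f·g: eliminate ⇒ L₀, order ≤ 1·2.
Derive L from L₀ (diff closure).
L = (20 - 24·x + 72·x^2) + (-8 + 6·x - 72·x^2)·Dx + (-1 + 3·x + 18·x^2)·Dx^2  (order 2).
h: a_k = 6, 6, 36, -58, 221, -660, 30386/15, …
ICs: h(0) = 6, h′(0) = 6.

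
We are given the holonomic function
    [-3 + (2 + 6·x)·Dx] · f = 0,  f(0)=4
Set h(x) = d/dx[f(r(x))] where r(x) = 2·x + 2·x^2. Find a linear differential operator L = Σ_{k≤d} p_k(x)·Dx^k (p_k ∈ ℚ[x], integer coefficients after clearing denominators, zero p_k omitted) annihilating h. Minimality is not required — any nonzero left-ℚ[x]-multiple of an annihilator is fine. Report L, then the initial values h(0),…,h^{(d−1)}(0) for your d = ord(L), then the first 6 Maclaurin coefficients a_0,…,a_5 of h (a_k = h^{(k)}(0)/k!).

L = -1 + (-1 - 8·x - 18·x^2 - 12·x^3)·Dx  (order 1).
h: a_k = 12, -12, 54, -234, 2025/2, -8829/2, …
ICs: h(0) = 12.

f: a_k = 4, 6, -9/2, 27/4, -405/32, 1701/64, …
Substitute x→r, Dx→(1/r')Dx; clear ⇒ L₀.
h₀' ⇒ L via d/dx closure of L₀.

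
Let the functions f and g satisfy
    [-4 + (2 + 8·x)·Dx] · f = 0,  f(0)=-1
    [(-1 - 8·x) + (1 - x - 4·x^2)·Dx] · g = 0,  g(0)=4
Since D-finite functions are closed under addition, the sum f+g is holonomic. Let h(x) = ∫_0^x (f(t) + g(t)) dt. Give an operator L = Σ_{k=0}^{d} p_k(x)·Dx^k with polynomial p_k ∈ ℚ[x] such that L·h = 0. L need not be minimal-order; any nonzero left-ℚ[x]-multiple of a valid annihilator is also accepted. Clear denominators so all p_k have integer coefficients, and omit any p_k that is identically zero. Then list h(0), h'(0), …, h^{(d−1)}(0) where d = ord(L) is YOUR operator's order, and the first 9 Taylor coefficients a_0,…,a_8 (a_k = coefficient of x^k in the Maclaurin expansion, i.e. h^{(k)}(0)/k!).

L = (24 + 156·x + 336·x^2 + 640·x^3)·Dx + (-14 - 96·x - 420·x^2 - 1184·x^3 - 1600·x^4)·Dx^2 + (-1 + 11·x + 90·x^2 + 24·x^3 - 544·x^4 - 640·x^5)·Dx^3  (order 3).
h: a_k = 0, 3, 1, 22/3, 8, 126/5, 116/3, 808/7, 375/2, …
ICs: h(0) = 0, h′(0) = 3, h′′(0) = 2.

f: a_k = -1, -2, 2, -4, 10, -28, 84, -264, 858, …
g: a_k = 4, 4, 20, 36, 116, 260, 724, 1764, 4660, …
L₀ := lclm(L_f,L_g); ord L₀ ≤ 1+1.
h=∫₀ˣh₀: take L = L₀·Dx.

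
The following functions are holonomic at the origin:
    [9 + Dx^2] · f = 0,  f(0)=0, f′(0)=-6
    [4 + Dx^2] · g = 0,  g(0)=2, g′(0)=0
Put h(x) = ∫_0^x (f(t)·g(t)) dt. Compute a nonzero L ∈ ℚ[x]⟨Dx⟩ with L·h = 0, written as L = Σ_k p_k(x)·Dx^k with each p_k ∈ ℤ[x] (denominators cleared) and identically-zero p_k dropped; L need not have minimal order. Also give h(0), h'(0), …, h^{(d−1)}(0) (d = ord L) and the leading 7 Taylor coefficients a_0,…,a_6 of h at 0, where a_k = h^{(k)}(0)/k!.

f: a_k = 0, -6, 0, 9, 0, -81/20, 0, …
g: a_k = 2, 0, -4, 0, 4/3, 0, -8/45, …
h₀=f·g: eliminate ⇒ L₀, order ≤ 2·2.
∫: right-multiply L₀ by Dx.
L = 25·Dx + 26·Dx^3 + Dx^5  (order 5).
h: a_k = 0, 0, -6, 0, 21/2, 0, -521/60, …
ICs: h(0) = 0, h′(0) = 0, h′′(0) = -12, h′′′(0) = 0, h′′′′(0) = 252.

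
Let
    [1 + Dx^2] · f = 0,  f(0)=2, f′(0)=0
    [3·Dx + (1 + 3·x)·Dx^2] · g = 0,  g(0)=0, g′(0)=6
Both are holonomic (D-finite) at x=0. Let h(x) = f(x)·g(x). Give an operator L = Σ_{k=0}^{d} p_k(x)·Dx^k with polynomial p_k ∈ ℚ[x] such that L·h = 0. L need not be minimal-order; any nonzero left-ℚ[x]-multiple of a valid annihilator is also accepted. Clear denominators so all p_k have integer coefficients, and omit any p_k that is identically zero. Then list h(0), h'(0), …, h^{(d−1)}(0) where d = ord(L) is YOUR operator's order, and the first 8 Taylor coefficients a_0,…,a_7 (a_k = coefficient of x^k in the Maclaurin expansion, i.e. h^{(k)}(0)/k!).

f: a_k = 2, 0, -1, 0, 1/12, 0, -1/360, 0, …
g: a_k = 0, 6, -9, 18, -81/2, 486/5, -243, 4374/7, …
f·g: L₀ = L_f ⊗_s L_g, ord ≤ 2·2.
L = (-203 - 222·x - 189·x^2 + 432·x^3 + 324·x^4) + (-84 - 108·x + 648·x^2 + 648·x^3)·Dx + (-208 - 228·x - 54·x^2 + 864·x^3 + 648·x^4)·Dx^2 + (-84 - 108·x + 648·x^2 + 648·x^3)·Dx^3 + (-5 - 6·x + 135·x^2 + 432·x^3 + 324·x^4)·Dx^4  (order 4).
h: a_k = 0, 12, -18, 30, -72, 1769/10, -1785/4, 484679/420, …
ICs: h(0) = 0, h′(0) = 12, h′′(0) = -36, h′′′(0) = 180.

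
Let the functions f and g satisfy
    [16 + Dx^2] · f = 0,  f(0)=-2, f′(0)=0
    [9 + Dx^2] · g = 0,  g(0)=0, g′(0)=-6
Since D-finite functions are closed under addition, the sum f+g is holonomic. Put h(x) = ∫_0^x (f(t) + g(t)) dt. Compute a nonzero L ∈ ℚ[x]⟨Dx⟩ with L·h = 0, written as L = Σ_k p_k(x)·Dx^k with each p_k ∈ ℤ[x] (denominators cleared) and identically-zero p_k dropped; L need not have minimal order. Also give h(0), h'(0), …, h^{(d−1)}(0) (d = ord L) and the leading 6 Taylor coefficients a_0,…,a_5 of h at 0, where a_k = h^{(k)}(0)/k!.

f: a_k = -2, 0, 16, 0, -64/3, 0, …
g: a_k = 0, -6, 0, 9, 0, -81/20, …
L₀ := lclm(L_f,L_g); ord L₀ ≤ 2+2.
h=∫₀ˣh₀: take L = L₀·Dx.
L = 144·Dx + 25·Dx^3 + Dx^5  (order 5).
h: a_k = 0, -2, -3, 16/3, 9/4, -64/15, …
ICs: h(0) = 0, h′(0) = -2, h′′(0) = -6, h′′′(0) = 32, h′′′′(0) = 54.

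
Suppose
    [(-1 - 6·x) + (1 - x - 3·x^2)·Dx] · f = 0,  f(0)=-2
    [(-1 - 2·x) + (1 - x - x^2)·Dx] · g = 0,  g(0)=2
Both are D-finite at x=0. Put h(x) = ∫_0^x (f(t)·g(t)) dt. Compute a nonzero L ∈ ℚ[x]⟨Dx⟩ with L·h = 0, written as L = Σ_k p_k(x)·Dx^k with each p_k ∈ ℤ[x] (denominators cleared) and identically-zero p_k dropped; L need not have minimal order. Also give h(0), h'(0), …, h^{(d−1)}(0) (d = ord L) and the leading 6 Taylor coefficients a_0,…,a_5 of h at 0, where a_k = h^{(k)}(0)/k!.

L = (-2 - 6·x + 12·x^2 + 12·x^3)·Dx + (1 - 2·x - 3·x^2 + 4·x^3 + 3·x^4)·Dx^2  (order 2).
h: a_k = 0, -4, -4, -28/3, -16, -168/5, …
ICs: h(0) = 0, h′(0) = -4.

f: a_k = -2, -2, -8, -14, -38, -80, …
g: a_k = 2, 2, 4, 6, 10, 16, …
L₀ := L_f ⊗_s L_g (sym. prod.), ord ≤ 1.
∫: right-multiply L₀ by Dx.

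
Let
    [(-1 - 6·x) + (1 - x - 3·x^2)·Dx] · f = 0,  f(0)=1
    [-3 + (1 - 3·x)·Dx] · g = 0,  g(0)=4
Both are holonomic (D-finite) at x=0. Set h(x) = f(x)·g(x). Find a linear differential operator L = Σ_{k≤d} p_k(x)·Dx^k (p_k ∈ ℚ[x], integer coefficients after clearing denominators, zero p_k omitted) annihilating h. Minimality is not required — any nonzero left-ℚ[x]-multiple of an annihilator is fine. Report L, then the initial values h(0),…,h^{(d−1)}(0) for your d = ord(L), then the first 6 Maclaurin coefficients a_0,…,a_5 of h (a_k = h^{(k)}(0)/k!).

f: a_k = 1, 1, 4, 7, 19, 40, …
g: a_k = 4, 12, 36, 108, 324, 972, …
Product ⇒ symmetric product L₀, ord ≤ 1.
L = (-4 + 27·x^2) + (1 - 4·x + 9·x^3)·Dx  (order 1).
h: a_k = 4, 16, 64, 220, 736, 2368, …
ICs: h(0) = 4.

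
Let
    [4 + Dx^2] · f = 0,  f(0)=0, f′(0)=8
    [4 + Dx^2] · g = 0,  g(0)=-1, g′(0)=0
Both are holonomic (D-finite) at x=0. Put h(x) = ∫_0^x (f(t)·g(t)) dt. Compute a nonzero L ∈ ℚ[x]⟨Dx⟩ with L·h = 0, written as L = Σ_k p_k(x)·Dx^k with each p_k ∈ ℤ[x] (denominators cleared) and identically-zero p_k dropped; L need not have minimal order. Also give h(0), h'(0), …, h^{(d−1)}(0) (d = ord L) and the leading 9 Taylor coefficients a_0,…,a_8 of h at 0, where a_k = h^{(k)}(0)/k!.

L = 16·Dx^2 + Dx^4  (order 4).
h: a_k = 0, 0, -4, 0, 16/3, 0, -128/45, 0, 256/315, …
ICs: h(0) = 0, h′(0) = 0, h′′(0) = -8, h′′′(0) = 0.

f: a_k = 0, 8, 0, -16/3, 0, 16/15, 0, -32/315, 0, …
g: a_k = -1, 0, 2, 0, -2/3, 0, 4/45, 0, -2/315, …
Product ⇒ symmetric product L₀, ord ≤ 4.
h=∫h₀ ⇒ L = L₀·Dx.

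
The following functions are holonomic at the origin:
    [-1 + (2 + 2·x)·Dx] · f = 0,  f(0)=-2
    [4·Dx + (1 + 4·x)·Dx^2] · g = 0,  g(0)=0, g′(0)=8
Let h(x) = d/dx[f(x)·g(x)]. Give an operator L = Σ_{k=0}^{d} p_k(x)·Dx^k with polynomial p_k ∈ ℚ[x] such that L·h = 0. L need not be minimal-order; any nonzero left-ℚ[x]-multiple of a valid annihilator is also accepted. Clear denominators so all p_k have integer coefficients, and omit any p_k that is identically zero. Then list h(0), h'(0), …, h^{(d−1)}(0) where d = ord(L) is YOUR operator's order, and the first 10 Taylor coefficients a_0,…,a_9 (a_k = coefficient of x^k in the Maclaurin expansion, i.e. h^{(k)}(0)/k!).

L = (-83 - 40·x + 16·x^2) + (-196 - 372·x - 48·x^2 + 128·x^3)·Dx + (-20 - 104·x - 84·x^2 + 64·x^3 + 64·x^4)·Dx^2  (order 2).
h: a_k = -16, 48, -202, 2500/3, -81349/24, 547691/40, -52913387/960, 372033667/1680, -12740089997/14336, 459788313275/129024, …
ICs: h(0) = -16, h′(0) = 48.

f: a_k = -2, -1, 1/4, -1/8, 5/64, -7/128, 21/512, -33/1024, 429/16384, -715/32768, …
g: a_k = 0, 8, -16, 128/3, -128, 2048/5, -4096/3, 32768/7, -16384, 524288/9, …
Product ⇒ symmetric product L₀, ord ≤ 2.
h₀' ⇒ L via d/dx closure of L₀.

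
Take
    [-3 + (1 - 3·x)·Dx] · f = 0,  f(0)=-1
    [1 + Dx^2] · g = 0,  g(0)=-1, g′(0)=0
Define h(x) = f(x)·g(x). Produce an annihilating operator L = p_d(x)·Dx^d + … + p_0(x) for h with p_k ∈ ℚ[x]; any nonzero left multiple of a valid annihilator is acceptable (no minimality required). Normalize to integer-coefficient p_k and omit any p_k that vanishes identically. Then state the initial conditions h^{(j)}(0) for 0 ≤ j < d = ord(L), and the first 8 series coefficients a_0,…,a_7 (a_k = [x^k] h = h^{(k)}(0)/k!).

f: a_k = -1, -3, -9, -27, -81, -243, -729, -2187, …
g: a_k = -1, 0, 1/2, 0, -1/24, 0, 1/720, 0, …
h₀=f·g: eliminate ⇒ L₀, order ≤ 1·2.
L = (-1 + 3·x) + 6·Dx + (-1 + 3·x)·Dx^2  (order 2).
h: a_k = 1, 3, 17/2, 51/2, 1837/24, 1837/8, 495989/720, 495989/240, …
ICs: h(0) = 1, h′(0) = 3.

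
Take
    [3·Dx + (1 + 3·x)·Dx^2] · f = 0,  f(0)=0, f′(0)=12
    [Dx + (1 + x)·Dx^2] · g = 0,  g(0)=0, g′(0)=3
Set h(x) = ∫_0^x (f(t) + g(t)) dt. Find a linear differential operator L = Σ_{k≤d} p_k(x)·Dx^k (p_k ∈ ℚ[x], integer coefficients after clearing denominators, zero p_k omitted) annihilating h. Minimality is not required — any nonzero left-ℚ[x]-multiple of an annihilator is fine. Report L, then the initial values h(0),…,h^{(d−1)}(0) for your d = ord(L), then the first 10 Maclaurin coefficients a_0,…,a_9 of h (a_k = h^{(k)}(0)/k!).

f: a_k = 0, 12, -18, 36, -81, 972/5, -486, 8748/7, -6561/2, 8748, …
g: a_k = 0, 3, -3/2, 1, -3/4, 3/5, -1/2, 3/7, -3/8, 1/3, …
L₀ := lclm(L_f,L_g); ord L₀ ≤ 2+2.
h=∫₀ˣh₀: take L = L₀·Dx.
L = 6·Dx^2 + (8 + 12·x)·Dx^3 + (1 + 4·x + 3·x^2)·Dx^4  (order 4).
h: a_k = 0, 0, 15/2, -13/2, 37/4, -327/20, 65/2, -139/2, 8751/56, -8749/24, …
ICs: h(0) = 0, h′(0) = 0, h′′(0) = 15, h′′′(0) = -39.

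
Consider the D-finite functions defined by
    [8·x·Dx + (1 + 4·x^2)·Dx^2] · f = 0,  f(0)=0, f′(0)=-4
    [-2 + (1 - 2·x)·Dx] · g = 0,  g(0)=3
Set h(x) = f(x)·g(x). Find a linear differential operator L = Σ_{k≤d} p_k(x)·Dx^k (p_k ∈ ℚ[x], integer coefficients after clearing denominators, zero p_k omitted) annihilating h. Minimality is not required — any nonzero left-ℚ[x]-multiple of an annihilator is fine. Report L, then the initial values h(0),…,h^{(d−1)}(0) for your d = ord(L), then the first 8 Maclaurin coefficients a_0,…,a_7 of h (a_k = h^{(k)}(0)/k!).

L = 16·x + (4 - 8·x + 32·x^2)·Dx + (-1 + 2·x - 4·x^2 + 8·x^3)·Dx^2  (order 2).
h: a_k = 0, -12, -24, -32, -64, -832/5, -1664/5, -19456/35, …
ICs: h(0) = 0, h′(0) = -12.

f: a_k = 0, -4, 0, 16/3, 0, -64/5, 0, 256/7, …
g: a_k = 3, 6, 12, 24, 48, 96, 192, 384, …
Product ⇒ symmetric product L₀, ord ≤ 2.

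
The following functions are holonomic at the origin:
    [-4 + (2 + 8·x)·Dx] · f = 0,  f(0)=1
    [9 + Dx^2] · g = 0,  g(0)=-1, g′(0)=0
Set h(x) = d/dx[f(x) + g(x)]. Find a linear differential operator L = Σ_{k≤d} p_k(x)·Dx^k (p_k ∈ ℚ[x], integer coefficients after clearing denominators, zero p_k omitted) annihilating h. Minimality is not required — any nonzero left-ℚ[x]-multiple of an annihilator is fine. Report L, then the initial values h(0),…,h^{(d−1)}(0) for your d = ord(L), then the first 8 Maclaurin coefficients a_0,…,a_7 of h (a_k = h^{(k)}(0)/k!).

L = (-414 - 432·x - 864·x^2) + (-63 - 468·x - 1296·x^2 - 1728·x^3)·Dx + (-46 - 48·x - 96·x^2)·Dx^2 + (-7 - 52·x - 144·x^2 - 192·x^3)·Dx^3  (order 3).
h: a_k = 2, 5, 12, -107/2, 140, -19917/40, 1848, -3844569/560, …
ICs: h(0) = 2, h′(0) = 5, h′′(0) = 24.

f: a_k = 1, 2, -2, 4, -10, 28, -84, 264, …
g: a_k = -1, 0, 9/2, 0, -27/8, 0, 81/80, 0, …
Sum ⇒ L₀ = lclm(L_f,L_g) in ℚ(x)⟨Dx⟩.
h₀' ⇒ L via d/dx closure of L₀.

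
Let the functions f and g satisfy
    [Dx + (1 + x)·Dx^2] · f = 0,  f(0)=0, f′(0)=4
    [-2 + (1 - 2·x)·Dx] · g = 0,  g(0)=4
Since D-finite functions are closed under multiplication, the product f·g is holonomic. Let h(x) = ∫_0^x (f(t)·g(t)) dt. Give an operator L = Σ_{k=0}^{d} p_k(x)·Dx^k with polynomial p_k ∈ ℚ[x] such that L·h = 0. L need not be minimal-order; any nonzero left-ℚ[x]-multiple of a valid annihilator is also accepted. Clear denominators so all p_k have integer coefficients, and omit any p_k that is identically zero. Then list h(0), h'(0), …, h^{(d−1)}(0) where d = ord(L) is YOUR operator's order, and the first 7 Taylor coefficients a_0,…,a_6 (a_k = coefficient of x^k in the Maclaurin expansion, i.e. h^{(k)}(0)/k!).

L = 2·Dx + (3 + 6·x)·Dx^2 + (-1 + x + 2·x^2)·Dx^3  (order 3).
h: a_k = 0, 0, 8, 8, 40/3, 308/15, 1564/45, …
ICs: h(0) = 0, h′(0) = 0, h′′(0) = 16.

f: a_k = 0, 4, -2, 4/3, -1, 4/5, -2/3, …
g: a_k = 4, 8, 16, 32, 64, 128, 256, …
h₀=f·g: eliminate ⇒ L₀, order ≤ 2·1.
h=∫h₀ ⇒ L = L₀·Dx.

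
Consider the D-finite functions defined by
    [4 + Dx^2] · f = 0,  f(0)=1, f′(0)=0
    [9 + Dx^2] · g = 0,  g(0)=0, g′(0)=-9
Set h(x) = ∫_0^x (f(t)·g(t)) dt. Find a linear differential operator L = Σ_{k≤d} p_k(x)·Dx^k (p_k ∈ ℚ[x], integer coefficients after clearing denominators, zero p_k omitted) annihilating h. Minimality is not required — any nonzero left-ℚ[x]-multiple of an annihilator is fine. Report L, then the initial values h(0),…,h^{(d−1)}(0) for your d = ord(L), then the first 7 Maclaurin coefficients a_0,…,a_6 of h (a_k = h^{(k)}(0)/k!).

f: a_k = 1, 0, -2, 0, 2/3, 0, -4/45, …
g: a_k = 0, -9, 0, 27/2, 0, -243/40, 0, …
f·g: L₀ = L_f ⊗_s L_g, ord ≤ 2·2.
h=∫h₀ ⇒ L = L₀·Dx.
L = 25·Dx + 26·Dx^3 + Dx^5  (order 5).
h: a_k = 0, 0, -9/2, 0, 63/8, 0, -521/80, …
ICs: h(0) = 0, h′(0) = 0, h′′(0) = -9, h′′′(0) = 0, h′′′′(0) = 189.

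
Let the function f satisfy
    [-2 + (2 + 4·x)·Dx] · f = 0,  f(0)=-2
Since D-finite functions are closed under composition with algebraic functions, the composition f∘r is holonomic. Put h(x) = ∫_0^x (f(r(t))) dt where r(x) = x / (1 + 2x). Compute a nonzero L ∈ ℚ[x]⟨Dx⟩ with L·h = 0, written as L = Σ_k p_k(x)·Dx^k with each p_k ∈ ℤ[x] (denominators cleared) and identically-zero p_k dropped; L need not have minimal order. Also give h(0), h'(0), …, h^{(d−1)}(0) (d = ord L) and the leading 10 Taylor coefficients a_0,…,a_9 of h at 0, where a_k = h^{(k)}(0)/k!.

f: a_k = -2, -2, 1, -1, 5/4, -7/4, 21/8, -33/8, 429/64, -715/64, …
Substitute x→r, Dx→(1/r')Dx; clear ⇒ L₀.
h=∫h₀ ⇒ L = L₀·Dx.
L = -Dx + (1 + 6·x + 8·x^2)·Dx^2  (order 2).
h: a_k = 0, -2, -1, 5/3, -13/4, 141/20, -133/8, 2353/56, -7205/64, 182461/576, …
ICs: h(0) = 0, h′(0) = -2.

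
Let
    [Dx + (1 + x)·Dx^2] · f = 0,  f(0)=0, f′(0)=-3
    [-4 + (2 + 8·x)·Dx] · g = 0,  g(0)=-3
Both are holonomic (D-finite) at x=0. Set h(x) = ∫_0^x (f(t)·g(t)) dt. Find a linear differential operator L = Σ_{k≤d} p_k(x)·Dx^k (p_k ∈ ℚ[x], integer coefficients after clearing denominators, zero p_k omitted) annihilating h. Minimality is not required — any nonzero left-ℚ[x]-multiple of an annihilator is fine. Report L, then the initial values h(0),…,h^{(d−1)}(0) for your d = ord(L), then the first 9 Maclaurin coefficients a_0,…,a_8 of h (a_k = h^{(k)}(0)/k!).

f: a_k = 0, -3, 3/2, -1, 3/4, -3/5, 1/2, -3/7, 3/8, …
g: a_k = -3, -6, 6, -12, 30, -84, 252, -792, 2574, …
Product ⇒ symmetric product L₀, ord ≤ 2.
∫: right-multiply L₀ by Dx.
L = (10 + 4·x)·Dx + (-3 - 12·x)·Dx^2 + (1 + 9·x + 24·x^2 + 16·x^3)·Dx^3  (order 3).
h: a_k = 0, 0, 9/2, 9/2, -6, 39/4, -389/20, 1578/35, -32421/280, …
ICs: h(0) = 0, h′(0) = 0, h′′(0) = 9.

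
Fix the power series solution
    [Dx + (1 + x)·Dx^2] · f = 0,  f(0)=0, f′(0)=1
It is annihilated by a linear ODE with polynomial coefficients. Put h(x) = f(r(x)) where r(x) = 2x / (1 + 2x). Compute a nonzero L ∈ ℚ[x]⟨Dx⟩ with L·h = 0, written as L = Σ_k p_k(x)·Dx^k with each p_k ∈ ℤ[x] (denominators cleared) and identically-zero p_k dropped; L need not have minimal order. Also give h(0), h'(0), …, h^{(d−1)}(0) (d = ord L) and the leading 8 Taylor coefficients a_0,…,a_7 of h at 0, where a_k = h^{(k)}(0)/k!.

f: a_k = 0, 1, -1/2, 1/3, -1/4, 1/5, -1/6, 1/7, …
L₀ from L_f via x↦r, Dx↦r'^{-1}Dx.
L = (6 + 16·x)·Dx + (1 + 6·x + 8·x^2)·Dx^2  (order 2).
h: a_k = 0, 2, -6, 56/3, -60, 992/5, -672, 16256/7, …
ICs: h(0) = 0, h′(0) = 2.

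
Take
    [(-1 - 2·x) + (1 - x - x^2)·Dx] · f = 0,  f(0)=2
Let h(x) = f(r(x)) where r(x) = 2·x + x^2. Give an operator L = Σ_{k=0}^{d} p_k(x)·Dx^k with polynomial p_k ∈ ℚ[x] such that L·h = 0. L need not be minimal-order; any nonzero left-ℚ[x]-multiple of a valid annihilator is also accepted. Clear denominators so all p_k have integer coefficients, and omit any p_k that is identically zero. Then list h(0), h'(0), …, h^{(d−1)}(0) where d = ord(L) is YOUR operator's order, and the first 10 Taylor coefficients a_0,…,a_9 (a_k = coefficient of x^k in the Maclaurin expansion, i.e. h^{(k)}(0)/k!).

L = (2 + 10·x + 12·x^2 + 4·x^3) + (-1 + 2·x + 5·x^2 + 4·x^3 + x^4)·Dx  (order 1).
h: a_k = 2, 4, 18, 64, 236, 868, 3190, 11728, 43114, 158496, …
ICs: h(0) = 2.

f: a_k = 2, 2, 4, 6, 10, 16, 26, 42, 68, 110, …
L₀ from L_f via x↦r, Dx↦r'^{-1}Dx.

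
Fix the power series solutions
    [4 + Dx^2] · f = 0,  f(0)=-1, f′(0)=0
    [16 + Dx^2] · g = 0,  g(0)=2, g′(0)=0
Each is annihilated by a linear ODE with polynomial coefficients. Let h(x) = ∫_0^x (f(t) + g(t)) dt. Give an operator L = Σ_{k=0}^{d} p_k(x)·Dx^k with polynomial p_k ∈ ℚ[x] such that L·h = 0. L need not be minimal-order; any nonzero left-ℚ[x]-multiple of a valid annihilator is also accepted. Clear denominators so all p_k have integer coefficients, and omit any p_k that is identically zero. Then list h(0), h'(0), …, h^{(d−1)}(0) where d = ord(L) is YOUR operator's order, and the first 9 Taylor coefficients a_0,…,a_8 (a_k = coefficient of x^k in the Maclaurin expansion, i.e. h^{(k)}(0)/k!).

f: a_k = -1, 0, 2, 0, -2/3, 0, 4/45, 0, -2/315, …
g: a_k = 2, 0, -16, 0, 64/3, 0, -512/45, 0, 1024/315, …
Sum ⇒ L₀ = lclm(L_f,L_g) in ℚ(x)⟨Dx⟩.
Integrate: L := L₀·Dx.
L = 64·Dx + 20·Dx^3 + Dx^5  (order 5).
h: a_k = 0, 1, 0, -14/3, 0, 62/15, 0, -508/315, 0, …
ICs: h(0) = 0, h′(0) = 1, h′′(0) = 0, h′′′(0) = -28, h′′′′(0) = 0.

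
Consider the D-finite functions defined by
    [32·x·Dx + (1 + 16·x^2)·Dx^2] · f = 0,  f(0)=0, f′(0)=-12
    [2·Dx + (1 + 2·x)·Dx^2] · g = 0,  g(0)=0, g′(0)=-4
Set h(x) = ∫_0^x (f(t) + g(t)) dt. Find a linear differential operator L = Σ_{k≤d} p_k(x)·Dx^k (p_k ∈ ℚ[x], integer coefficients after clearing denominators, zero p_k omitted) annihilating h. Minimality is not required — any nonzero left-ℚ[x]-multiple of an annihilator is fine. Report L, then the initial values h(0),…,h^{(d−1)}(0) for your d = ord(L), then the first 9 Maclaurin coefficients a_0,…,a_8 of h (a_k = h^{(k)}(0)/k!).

L = (-32 - 192·x + 1536·x^2 + 1024·x^3)·Dx^2 + (-20 - 64·x + 576·x^2 + 3072·x^3 + 2048·x^4)·Dx^3 + (-1 + 14·x + 32·x^2 + 256·x^3 + 768·x^4 + 512·x^5)·Dx^4  (order 4).
h: a_k = 0, 0, -8, 4/3, 44/3, 8/5, -1568/15, 64/21, 6112/7, …
ICs: h(0) = 0, h′(0) = 0, h′′(0) = -16, h′′′(0) = 8.

f: a_k = 0, -12, 0, 64, 0, -3072/5, 0, 49152/7, 0, …
g: a_k = 0, -4, 4, -16/3, 8, -64/5, 64/3, -256/7, 64, …
L₀ := lclm(L_f,L_g); ord L₀ ≤ 2+2.
h=∫h₀ ⇒ L = L₀·Dx.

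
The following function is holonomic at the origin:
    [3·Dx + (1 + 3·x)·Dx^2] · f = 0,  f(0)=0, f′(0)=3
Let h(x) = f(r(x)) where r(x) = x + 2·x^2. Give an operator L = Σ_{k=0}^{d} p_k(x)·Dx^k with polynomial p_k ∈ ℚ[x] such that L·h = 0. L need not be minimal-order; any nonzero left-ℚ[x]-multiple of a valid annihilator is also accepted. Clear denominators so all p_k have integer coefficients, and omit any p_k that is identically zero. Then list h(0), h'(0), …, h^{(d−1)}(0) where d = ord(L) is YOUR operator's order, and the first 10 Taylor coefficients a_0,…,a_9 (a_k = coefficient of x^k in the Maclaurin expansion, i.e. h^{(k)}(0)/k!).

L = (-1 + 12·x + 24·x^2)·Dx + (1 + 7·x + 18·x^2 + 24·x^3)·Dx^2  (order 2).
h: a_k = 0, 3, 3/2, -9, 63/4, -27/5, -99/2, 1053/7, -1377/8, -243, …
ICs: h(0) = 0, h′(0) = 3.

f: a_k = 0, 3, -9/2, 9, -81/4, 243/5, -243/2, 2187/7, -6561/8, 2187, …
f∘r: x↦r, Dx↦Dx/r' in L_f ⇒ L₀.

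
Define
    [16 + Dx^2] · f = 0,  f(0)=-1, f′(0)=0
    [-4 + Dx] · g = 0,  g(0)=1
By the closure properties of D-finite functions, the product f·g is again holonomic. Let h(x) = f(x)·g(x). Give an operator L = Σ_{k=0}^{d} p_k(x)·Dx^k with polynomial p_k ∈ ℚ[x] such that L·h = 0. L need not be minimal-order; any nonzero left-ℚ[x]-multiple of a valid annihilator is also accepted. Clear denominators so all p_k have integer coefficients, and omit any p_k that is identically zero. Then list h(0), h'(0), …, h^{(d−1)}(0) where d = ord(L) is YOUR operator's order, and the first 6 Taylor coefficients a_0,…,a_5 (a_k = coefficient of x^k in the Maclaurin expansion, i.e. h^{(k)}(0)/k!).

f: a_k = -1, 0, 8, 0, -32/3, 0, …
g: a_k = 1, 4, 8, 32/3, 32/3, 128/15, …
L₀ := L_f ⊗_s L_g (sym. prod.), ord ≤ 2.
L = 32 - 8·Dx + Dx^2  (order 2).
h: a_k = -1, -4, 0, 64/3, 128/3, 512/15, …
ICs: h(0) = -1, h′(0) = -4.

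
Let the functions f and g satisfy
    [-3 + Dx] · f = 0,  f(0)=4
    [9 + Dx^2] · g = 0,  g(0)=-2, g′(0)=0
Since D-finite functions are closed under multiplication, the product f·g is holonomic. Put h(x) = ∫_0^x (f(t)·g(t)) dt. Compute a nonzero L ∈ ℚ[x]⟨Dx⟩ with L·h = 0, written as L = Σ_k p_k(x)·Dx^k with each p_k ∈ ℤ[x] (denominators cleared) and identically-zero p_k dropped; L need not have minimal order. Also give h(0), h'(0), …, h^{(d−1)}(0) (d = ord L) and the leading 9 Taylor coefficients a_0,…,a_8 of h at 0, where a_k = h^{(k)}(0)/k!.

L = 18·Dx - 6·Dx^2 + Dx^3  (order 3).
h: a_k = 0, -8, -12, 0, 18, 108/5, 54/5, 0, -243/70, …
ICs: h(0) = 0, h′(0) = -8, h′′(0) = -24.

f: a_k = 4, 12, 18, 18, 27/2, 81/10, 81/20, 243/140, 729/1120, …
g: a_k = -2, 0, 9, 0, -27/4, 0, 81/40, 0, -729/2240, …
Product ⇒ symmetric product L₀, ord ≤ 2.
∫: right-multiply L₀ by Dx.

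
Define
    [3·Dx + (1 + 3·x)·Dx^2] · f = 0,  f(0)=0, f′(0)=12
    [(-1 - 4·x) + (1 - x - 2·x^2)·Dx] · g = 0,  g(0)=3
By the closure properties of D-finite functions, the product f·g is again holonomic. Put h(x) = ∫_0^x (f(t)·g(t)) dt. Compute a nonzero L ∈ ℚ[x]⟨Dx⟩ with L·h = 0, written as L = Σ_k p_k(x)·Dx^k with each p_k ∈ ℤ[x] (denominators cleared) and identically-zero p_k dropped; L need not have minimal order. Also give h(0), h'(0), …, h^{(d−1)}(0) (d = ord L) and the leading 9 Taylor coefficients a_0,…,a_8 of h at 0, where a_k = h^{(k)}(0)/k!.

L = (7 + 24·x)·Dx + (-1 + 17·x + 30·x^2)·Dx^2 + (-1 - 2·x + 5·x^2 + 6·x^3)·Dx^3  (order 3).
h: a_k = 0, 0, 18, -6, 81/2, -117/5, 1317/10, -4509/35, 154971/280, …
ICs: h(0) = 0, h′(0) = 0, h′′(0) = 36.

f: a_k = 0, 12, -18, 36, -81, 972/5, -486, 8748/7, -6561/2, …
g: a_k = 3, 3, 9, 15, 33, 63, 129, 255, 513, …
Sym-product of L_f,L_g gives L₀ (≤ ord 2).
Integrate: L := L₀·Dx.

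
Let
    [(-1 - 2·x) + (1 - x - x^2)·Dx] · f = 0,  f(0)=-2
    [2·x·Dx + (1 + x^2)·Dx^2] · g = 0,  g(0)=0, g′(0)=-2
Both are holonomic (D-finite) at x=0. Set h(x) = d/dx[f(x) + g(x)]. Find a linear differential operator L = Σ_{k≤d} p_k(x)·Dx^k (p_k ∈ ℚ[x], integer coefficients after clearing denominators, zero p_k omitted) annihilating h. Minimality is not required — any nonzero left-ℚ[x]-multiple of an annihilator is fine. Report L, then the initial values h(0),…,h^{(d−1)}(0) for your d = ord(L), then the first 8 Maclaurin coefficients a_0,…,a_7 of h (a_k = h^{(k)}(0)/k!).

f: a_k = -2, -2, -4, -6, -10, -16, -26, -42, …
g: a_k = 0, -2, 0, 2/3, 0, -2/5, 0, 2/7, …
Weyl lclm of L_f,L_g ⇒ L₀ (ord ≤ 3).
h₀' ⇒ L via d/dx closure of L₀.
L = (-4 + 16·x + 64·x^2 + 72·x^3 + 66·x^4 + 6·x^6) + (10 + 24·x + 28·x^2 + 60·x^3 + 65·x^4 + 50·x^5 + 3·x^6 + 6·x^7)·Dx + (-2 - 2·x - 2·x^2 + 8·x^3 + 5·x^4 + 11·x^5 + 6·x^6 + x^7 + x^8)·Dx^2  (order 2).
h: a_k = -4, -8, -16, -40, -82, -156, -292, -544, …
ICs: h(0) = -4, h′(0) = -8.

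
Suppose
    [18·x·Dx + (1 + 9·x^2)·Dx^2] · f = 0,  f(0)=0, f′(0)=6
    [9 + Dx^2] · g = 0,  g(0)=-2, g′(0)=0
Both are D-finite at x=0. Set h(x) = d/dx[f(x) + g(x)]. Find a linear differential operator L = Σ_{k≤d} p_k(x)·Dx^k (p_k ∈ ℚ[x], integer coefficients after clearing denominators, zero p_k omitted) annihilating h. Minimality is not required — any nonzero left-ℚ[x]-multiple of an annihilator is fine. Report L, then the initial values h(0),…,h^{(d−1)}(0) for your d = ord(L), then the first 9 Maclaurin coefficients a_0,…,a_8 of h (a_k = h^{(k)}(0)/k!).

L = (-1782·x + 20412·x^3 + 13122·x^5) + (-9 + 567·x^2 + 6561·x^4 + 6561·x^6)·Dx + (-198·x + 2268·x^3 + 1458·x^5)·Dx^2 + (-1 + 63·x^2 + 729·x^4 + 729·x^6)·Dx^3  (order 3).
h: a_k = 6, 18, -54, -27, 486, 243/20, -4374, -729/280, 39366, …
ICs: h(0) = 6, h′(0) = 18, h′′(0) = -108.

f: a_k = 0, 6, 0, -18, 0, 486/5, 0, -4374/7, 0, …
g: a_k = -2, 0, 9, 0, -27/4, 0, 81/40, 0, -729/2240, …
L₀ := lclm(L_f,L_g); ord L₀ ≤ 2+2.
Derive L from L₀ (diff closure).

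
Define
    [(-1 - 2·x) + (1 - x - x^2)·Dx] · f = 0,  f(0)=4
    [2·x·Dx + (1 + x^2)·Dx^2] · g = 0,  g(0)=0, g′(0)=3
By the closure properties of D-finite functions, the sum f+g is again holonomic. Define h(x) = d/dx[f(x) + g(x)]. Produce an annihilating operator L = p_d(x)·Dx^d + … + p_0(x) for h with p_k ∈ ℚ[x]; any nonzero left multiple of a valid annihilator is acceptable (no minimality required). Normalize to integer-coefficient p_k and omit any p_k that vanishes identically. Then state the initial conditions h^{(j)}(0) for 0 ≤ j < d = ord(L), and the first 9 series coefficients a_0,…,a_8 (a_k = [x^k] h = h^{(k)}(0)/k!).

f: a_k = 4, 4, 8, 12, 20, 32, 52, 84, 136, …
g: a_k = 0, 3, 0, -1, 0, 3/5, 0, -3/7, 0, …
Sum ⇒ L₀ = lclm(L_f,L_g) in ℚ(x)⟨Dx⟩.
Differentiate: ansatz ord ≤ ord L₀ ⇒ L.
L = (-4 + 16·x + 64·x^2 + 72·x^3 + 66·x^4 + 6·x^6) + (10 + 24·x + 28·x^2 + 60·x^3 + 65·x^4 + 50·x^5 + 3·x^6 + 6·x^7)·Dx + (-2 - 2·x - 2·x^2 + 8·x^3 + 5·x^4 + 11·x^5 + 6·x^6 + x^7 + x^8)·Dx^2  (order 2).
h: a_k = 7, 16, 33, 80, 163, 312, 585, 1088, 1983, …
ICs: h(0) = 7, h′(0) = 16.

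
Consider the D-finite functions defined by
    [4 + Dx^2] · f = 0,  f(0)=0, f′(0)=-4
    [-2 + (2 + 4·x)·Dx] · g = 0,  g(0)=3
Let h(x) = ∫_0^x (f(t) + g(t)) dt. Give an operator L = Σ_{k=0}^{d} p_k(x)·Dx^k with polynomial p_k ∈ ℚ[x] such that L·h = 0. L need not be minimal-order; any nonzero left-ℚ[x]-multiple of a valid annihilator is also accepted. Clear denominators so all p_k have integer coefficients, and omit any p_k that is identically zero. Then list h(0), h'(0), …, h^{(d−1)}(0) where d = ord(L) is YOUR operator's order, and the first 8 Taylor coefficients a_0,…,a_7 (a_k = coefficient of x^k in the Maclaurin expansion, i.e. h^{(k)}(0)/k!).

L = (-28 - 64·x - 64·x^2)·Dx + (12 + 88·x + 192·x^2 + 128·x^3)·Dx^2 + (-7 - 16·x - 16·x^2)·Dx^3 + (3 + 22·x + 48·x^2 + 32·x^3)·Dx^4  (order 4).
h: a_k = 0, 3, -1/2, -1/2, 25/24, -3/8, 251/720, -9/16, …
ICs: h(0) = 0, h′(0) = 3, h′′(0) = -1, h′′′(0) = -3.

f: a_k = 0, -4, 0, 8/3, 0, -8/15, 0, 16/315, …
g: a_k = 3, 3, -3/2, 3/2, -15/8, 21/8, -63/16, 99/16, …
h₀=f+g: left-lcm gives L₀, ord ≤ 3.
∫: right-multiply L₀ by Dx.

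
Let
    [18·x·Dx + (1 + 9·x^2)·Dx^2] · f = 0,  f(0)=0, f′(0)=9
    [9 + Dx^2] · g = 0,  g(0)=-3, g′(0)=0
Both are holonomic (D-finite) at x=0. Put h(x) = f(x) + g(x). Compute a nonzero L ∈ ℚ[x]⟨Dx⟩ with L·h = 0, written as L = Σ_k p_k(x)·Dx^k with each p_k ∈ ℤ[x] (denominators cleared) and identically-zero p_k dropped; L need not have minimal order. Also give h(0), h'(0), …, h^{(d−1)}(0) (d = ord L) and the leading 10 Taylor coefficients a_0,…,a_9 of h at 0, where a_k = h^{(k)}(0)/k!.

f: a_k = 0, 9, 0, -27, 0, 729/5, 0, -6561/7, 0, 6561, …
g: a_k = -3, 0, 27/2, 0, -81/8, 0, 243/80, 0, -2187/4480, 0, …
L₀ := lclm(L_f,L_g); ord L₀ ≤ 2+2.
L = (-1782·x + 20412·x^3 + 13122·x^5)·Dx + (-9 + 567·x^2 + 6561·x^4 + 6561·x^6)·Dx^2 + (-198·x + 2268·x^3 + 1458·x^5)·Dx^3 + (-1 + 63·x^2 + 729·x^4 + 729·x^6)·Dx^4  (order 4).
h: a_k = -3, 9, 27/2, -27, -81/8, 729/5, 243/80, -6561/7, -2187/4480, 6561, …
ICs: h(0) = -3, h′(0) = 9, h′′(0) = 27, h′′′(0) = -162.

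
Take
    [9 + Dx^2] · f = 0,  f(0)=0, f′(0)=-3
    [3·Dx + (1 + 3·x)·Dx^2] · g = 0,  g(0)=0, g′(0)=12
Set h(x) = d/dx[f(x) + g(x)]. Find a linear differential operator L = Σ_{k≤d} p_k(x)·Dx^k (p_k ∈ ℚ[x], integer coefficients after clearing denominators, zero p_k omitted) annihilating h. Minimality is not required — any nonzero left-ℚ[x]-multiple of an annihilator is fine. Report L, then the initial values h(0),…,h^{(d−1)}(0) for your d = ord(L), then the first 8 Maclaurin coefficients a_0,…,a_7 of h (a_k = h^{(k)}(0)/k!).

L = (63 + 54·x + 81·x^2) + (9 + 45·x + 81·x^2 + 81·x^3)·Dx + (7 + 6·x + 9·x^2)·Dx^2 + (1 + 5·x + 9·x^2 + 9·x^3)·Dx^3  (order 3).
h: a_k = 9, -36, 243/2, -324, 7695/8, -2916, 700083/80, -26244, …
ICs: h(0) = 9, h′(0) = -36, h′′(0) = 243.

f: a_k = 0, -3, 0, 9/2, 0, -81/40, 0, 243/560, …
g: a_k = 0, 12, -18, 36, -81, 972/5, -486, 8748/7, …
Weyl lclm of L_f,L_g ⇒ L₀ (ord ≤ 4).
h=h₀': d/dx-closure on L₀ ⇒ L.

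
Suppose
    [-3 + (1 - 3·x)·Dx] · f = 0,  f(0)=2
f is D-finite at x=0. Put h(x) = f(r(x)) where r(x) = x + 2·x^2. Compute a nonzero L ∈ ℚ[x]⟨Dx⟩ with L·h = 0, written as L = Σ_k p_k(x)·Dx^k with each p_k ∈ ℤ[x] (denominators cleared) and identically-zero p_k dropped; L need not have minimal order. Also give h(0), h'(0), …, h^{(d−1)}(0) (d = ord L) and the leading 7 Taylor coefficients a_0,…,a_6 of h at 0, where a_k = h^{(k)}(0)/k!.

f: a_k = 2, 6, 18, 54, 162, 486, 1458, …
Change of var in L_f (x↦r) gives L₀.
L = (3 + 12·x) + (-1 + 3·x + 6·x^2)·Dx  (order 1).
h: a_k = 2, 6, 30, 126, 558, 2430, 10638, …
ICs: h(0) = 2.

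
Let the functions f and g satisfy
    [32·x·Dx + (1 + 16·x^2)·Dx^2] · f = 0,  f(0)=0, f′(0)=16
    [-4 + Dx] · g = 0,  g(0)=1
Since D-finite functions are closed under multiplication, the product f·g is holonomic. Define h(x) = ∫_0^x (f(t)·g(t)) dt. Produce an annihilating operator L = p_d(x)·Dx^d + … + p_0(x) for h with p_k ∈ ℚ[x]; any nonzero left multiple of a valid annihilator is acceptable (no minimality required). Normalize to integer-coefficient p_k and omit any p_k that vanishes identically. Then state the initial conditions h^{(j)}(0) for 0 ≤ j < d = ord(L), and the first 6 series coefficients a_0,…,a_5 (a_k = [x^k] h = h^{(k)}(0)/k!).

L = (16 - 128·x + 256·x^2)·Dx + (-8 + 32·x - 128·x^2)·Dx^2 + (1 + 16·x^2)·Dx^3  (order 3).
h: a_k = 0, 0, 8, 64/3, 32/3, -512/15, …
ICs: h(0) = 0, h′(0) = 0, h′′(0) = 16.

f: a_k = 0, 16, 0, -256/3, 0, 4096/5, …
g: a_k = 1, 4, 8, 32/3, 32/3, 128/15, …
Sym-product of L_f,L_g gives L₀ (≤ ord 2).
Integrate: L := L₀·Dx.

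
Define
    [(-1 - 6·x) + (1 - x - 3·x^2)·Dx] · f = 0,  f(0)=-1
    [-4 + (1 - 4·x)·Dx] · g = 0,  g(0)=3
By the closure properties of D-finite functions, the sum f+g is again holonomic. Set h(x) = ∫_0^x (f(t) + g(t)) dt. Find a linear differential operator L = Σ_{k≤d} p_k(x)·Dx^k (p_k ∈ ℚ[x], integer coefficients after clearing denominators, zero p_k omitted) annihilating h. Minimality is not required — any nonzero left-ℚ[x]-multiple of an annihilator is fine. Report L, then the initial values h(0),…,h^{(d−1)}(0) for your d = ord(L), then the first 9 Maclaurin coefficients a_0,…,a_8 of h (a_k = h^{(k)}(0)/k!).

f: a_k = -1, -1, -4, -7, -19, -40, -97, -217, -508, …
g: a_k = 3, 12, 48, 192, 768, 3072, 12288, 49152, 196608, …
Weyl lclm of L_f,L_g ⇒ L₀ (ord ≤ 2).
h=∫h₀ ⇒ L = L₀·Dx.
L = (-72·x + 72·x^2 - 96·x^3)·Dx + (8 - 6·x - 66·x^2 + 112·x^3 - 192·x^4)·Dx^2 + (-1 + 7·x - 15·x^2 + 10·x^3 + 20·x^4 - 48·x^5)·Dx^3  (order 3).
h: a_k = 0, 2, 11/2, 44/3, 185/4, 749/5, 1516/3, 12191/7, 48935/8, …
ICs: h(0) = 0, h′(0) = 2, h′′(0) = 11.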